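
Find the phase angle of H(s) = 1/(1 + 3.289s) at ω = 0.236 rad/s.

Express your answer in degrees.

Phase = -arctan(ωτ) = -arctan(0.236 × 3.289) = -37.8°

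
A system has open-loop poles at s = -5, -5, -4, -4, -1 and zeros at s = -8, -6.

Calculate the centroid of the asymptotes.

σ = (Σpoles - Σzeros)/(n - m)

σ = (Σpoles - Σzeros)/(n - m) = (-19 - (-14))/(5 - 2) = -5/3 = -1.67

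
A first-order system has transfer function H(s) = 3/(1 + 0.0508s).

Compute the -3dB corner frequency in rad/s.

Corner frequency = 1/τ = 1/0.0508 = 19.685 rad/s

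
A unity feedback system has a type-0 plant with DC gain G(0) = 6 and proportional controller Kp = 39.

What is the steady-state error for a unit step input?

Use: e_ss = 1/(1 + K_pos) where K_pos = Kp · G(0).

K_pos = Kp · G(0) = 39 × 6 = 234. e_ss = 1/(1 + 234) = 0.0043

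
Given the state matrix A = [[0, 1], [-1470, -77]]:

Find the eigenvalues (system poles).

det(A - λI) = λ² - (-77)λ + 1470 = (λ - (-35))(λ - (-42)). Eigenvalues: -35, -42.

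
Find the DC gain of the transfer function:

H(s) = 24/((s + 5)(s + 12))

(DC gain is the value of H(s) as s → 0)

DC gain = H(0) = 24/(5 × 12) = 24/60 = 0.4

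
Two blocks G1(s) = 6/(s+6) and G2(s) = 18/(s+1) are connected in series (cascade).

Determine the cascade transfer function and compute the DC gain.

Series: multiply transfer functions. G_eq = 6/(s+6) × 18/(s+1) = 108/((s+6)(s+1)). DC gain = 108/(6×1) = 18.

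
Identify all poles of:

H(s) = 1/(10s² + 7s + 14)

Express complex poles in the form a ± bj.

Discriminant = 7² - 4×10×14 = 49 - 560 = -511 < 0, so the poles are a complex conjugate pair s = (-7 ± j√511)/(2×10). Real part = -7/(2×10) = -7/20 = -0.35; imaginary part = ±√511/(2×10) ≈ 1.1303. Poles: s = -0.35 ± 1.1303j.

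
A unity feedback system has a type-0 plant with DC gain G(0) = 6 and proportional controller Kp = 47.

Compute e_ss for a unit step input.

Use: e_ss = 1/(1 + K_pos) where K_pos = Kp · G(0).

K_pos = Kp · G(0) = 47 × 6 = 282. e_ss = 1/(1 + 282) = 0.0035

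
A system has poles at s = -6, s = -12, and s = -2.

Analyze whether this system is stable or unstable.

All poles are in the left half-plane. System is stable.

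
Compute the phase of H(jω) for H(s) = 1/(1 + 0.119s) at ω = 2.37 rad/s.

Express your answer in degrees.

Phase = -arctan(ωτ) = -arctan(2.37 × 0.119) = -15.8°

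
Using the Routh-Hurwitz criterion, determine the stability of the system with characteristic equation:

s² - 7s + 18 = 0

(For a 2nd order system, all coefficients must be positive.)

Coefficients: 1, -7, 18. b=-7 not positive, so system is unstable.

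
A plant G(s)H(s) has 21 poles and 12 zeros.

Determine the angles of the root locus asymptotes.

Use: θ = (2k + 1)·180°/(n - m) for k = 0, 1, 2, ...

n - m = 21 - 12 = 9. Angles: θk = (2k + 1)·180°/9 = 20°, 60°, 100°, 140°, 180°, 220°, 260°, 300°, 340°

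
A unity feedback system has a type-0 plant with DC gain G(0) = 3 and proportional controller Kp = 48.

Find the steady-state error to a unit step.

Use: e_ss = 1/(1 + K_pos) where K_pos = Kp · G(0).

K_pos = Kp · G(0) = 48 × 3 = 144. e_ss = 1/(1 + 144) = 0.0069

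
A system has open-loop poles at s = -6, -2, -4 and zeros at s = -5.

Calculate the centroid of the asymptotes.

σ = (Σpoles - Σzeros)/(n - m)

σ = (Σpoles - Σzeros)/(n - m) = (-12 - (-5))/(3 - 1) = -7/2 = -3.5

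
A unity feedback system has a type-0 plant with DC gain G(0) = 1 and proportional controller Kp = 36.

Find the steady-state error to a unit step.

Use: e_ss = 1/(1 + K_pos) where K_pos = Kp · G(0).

K_pos = Kp · G(0) = 36 × 1 = 36. e_ss = 1/(1 + 36) = 0.0270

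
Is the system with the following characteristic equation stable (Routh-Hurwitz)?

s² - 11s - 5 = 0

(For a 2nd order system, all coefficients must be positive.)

Coefficients: 1, -11, -5. b=-11, c=-5 not positive, so system is unstable.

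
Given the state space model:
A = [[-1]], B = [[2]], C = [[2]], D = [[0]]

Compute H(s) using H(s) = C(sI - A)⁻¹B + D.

(sI - A)⁻¹ = 1/(s + 1). H(s) = 2 × 2/(s + 1) + 0 = 4/(s + 1).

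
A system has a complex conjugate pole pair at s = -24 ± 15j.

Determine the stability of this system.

Real part of poles is -24 (< 0, left half-plane). Stable.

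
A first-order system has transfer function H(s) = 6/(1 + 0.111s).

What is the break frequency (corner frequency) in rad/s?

Corner frequency = 1/τ = 1/0.111 = 9.009 rad/s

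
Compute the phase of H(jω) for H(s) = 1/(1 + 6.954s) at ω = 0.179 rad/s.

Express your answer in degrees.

Phase = -arctan(ωτ) = -arctan(0.179 × 6.954) = -51.2°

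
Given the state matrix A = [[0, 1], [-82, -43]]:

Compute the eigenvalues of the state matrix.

det(A - λI) = λ² - (-43)λ + 82 = (λ - (-41))(λ - (-2)). Eigenvalues: -41, -2.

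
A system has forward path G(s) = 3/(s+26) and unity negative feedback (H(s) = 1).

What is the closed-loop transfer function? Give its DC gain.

T(s) = G/(1+GH) = [3/(s+26)] / [1 + 3/(s+26)] = 3/(s+26+3) = 3/(s+29). DC gain = 3/29 = 0.1034.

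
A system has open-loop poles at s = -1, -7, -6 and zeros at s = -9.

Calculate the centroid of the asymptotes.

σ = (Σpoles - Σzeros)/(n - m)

σ = (Σpoles - Σzeros)/(n - m) = (-14 - (-9))/(3 - 1) = -5/2 = -2.5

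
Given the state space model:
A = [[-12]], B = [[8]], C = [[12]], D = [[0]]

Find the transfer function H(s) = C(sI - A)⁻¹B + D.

(sI - A)⁻¹ = 1/(s + 12). H(s) = 12 × 8/(s + 12) + 0 = 96/(s + 12).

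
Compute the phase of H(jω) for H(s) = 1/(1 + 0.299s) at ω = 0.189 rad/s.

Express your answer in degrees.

Phase = -arctan(ωτ) = -arctan(0.189 × 0.299) = -3.2°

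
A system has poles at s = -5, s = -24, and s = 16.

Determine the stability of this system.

Pole(s) at s = 16 are not in the left half-plane. System is unstable.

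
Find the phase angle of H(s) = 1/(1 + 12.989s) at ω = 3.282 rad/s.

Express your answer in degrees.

Phase = -arctan(ωτ) = -arctan(3.282 × 12.989) = -88.7°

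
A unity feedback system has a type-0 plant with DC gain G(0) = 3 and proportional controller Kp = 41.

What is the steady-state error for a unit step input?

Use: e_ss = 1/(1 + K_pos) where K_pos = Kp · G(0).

K_pos = Kp · G(0) = 41 × 3 = 123. e_ss = 1/(1 + 123) = 0.0081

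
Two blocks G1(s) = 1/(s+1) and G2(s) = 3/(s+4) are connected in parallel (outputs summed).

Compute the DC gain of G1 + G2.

Parallel: G_eq = G1 + G2. DC gain = G1(0) + G2(0) = 1/1 + 3/4 = 1 + 0.75 = 1.75.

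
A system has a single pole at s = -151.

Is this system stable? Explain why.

Pole at s = -151 is in the left half-plane. Stable.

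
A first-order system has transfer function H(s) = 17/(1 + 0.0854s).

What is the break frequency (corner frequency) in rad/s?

Corner frequency = 1/τ = 1/0.0854 = 11.71 rad/s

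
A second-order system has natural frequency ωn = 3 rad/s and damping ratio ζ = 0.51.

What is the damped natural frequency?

ωd = ωn√(1 - ζ²) = 3√(1 - 0.51²) = 2.58 rad/s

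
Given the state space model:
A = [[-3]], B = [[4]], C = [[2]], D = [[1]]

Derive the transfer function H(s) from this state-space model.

(sI - A)⁻¹ = 1/(s + 3). H(s) = 2×4/(s + 3) + 1 = (s + 11)/(s + 3).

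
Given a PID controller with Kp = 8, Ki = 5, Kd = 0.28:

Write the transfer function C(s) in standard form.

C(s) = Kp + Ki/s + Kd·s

Substituting values: C(s) = 8 + 5/s + 0.28s = (0.28s² + 8s + 5)/s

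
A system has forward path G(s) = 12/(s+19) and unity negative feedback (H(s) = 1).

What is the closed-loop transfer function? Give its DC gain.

T(s) = G/(1+GH) = [12/(s+19)] / [1 + 12/(s+19)] = 12/(s+19+12) = 12/(s+31). DC gain = 12/31 = 0.3871.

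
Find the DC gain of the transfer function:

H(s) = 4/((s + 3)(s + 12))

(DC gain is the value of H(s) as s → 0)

DC gain = H(0) = 4/(3 × 12) = 4/36 = 0.1111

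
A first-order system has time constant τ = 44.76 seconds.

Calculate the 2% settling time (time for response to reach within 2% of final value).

For first-order system, 2% settling time ≈ 4τ = 4 × 44.76 = 179.04 s.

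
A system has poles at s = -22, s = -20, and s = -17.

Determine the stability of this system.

All poles are in the left half-plane. System is stable.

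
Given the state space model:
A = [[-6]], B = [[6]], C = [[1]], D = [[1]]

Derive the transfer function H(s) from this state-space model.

(sI - A)⁻¹ = 1/(s + 6). H(s) = 1×6/(s + 6) + 1 = (s + 12)/(s + 6).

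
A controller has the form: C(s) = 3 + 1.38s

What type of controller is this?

This is a Proportional-Derivative (PD) controller.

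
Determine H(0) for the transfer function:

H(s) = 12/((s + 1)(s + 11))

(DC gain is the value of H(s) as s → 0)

DC gain = H(0) = 12/(1 × 11) = 12/11 = 1.0909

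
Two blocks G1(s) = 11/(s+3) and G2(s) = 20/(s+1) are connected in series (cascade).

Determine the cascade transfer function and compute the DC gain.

Series: multiply transfer functions. G_eq = 11/(s+3) × 20/(s+1) = 220/((s+3)(s+1)). DC gain = 220/(3×1) = 73.3333.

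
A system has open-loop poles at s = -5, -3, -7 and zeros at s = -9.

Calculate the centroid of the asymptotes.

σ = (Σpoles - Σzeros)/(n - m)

σ = (Σpoles - Σzeros)/(n - m) = (-15 - (-9))/(3 - 1) = -6/2 = -3.0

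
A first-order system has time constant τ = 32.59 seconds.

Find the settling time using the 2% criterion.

For first-order system, 2% settling time ≈ 4τ = 4 × 32.59 = 130.36 s.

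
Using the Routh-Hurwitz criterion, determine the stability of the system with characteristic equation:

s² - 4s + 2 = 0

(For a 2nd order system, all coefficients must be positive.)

Coefficients: 1, -4, 2. b=-4 not positive, so system is unstable.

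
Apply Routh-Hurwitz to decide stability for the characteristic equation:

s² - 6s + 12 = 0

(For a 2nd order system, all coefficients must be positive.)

Coefficients: 1, -6, 12. b=-6 not positive, so system is unstable.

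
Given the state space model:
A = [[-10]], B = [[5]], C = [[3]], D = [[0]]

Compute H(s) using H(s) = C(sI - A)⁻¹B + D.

(sI - A)⁻¹ = 1/(s + 10). H(s) = 3 × 5/(s + 10) + 0 = 15/(s + 10).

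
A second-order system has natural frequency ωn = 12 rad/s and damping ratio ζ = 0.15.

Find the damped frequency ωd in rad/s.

ωd = ωn√(1 - ζ²) = 12√(1 - 0.15²) = 11.86 rad/s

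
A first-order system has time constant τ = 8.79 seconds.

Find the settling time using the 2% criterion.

For first-order system, 2% settling time ≈ 4τ = 4 × 8.79 = 35.16 s.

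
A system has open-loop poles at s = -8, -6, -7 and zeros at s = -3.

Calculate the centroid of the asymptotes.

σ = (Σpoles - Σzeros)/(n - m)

σ = (Σpoles - Σzeros)/(n - m) = (-21 - (-3))/(3 - 1) = -18/2 = -9.0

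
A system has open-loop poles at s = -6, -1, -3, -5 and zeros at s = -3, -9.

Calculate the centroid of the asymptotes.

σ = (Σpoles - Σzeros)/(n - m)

σ = (Σpoles - Σzeros)/(n - m) = (-15 - (-12))/(4 - 2) = -3/2 = -1.5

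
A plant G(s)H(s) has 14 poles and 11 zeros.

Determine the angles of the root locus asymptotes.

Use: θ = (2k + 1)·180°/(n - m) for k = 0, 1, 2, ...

n - m = 14 - 11 = 3. Angles: θk = (2k + 1)·180°/3 = 60°, 180°, 300°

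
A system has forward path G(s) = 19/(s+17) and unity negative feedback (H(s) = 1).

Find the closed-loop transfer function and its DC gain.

T(s) = G/(1+GH) = [19/(s+17)] / [1 + 19/(s+17)] = 19/(s+17+19) = 19/(s+36). DC gain = 19/36 = 0.5278.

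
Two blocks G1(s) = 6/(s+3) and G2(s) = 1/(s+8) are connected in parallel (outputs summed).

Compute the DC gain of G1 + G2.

Parallel: G_eq = G1 + G2. DC gain = G1(0) + G2(0) = 6/3 + 1/8 = 2 + 0.125 = 2.125.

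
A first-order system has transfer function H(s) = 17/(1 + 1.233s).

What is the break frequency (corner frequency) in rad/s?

Corner frequency = 1/τ = 1/1.233 = 0.811 rad/s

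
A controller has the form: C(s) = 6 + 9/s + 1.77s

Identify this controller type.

This is a Proportional-Integral-Derivative (PID) controller.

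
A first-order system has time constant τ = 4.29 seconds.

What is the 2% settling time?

For first-order system, 2% settling time ≈ 4τ = 4 × 4.29 = 17.16 s.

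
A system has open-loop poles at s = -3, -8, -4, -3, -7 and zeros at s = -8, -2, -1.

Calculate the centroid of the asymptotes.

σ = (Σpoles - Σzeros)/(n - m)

σ = (Σpoles - Σzeros)/(n - m) = (-25 - (-11))/(5 - 3) = -14/2 = -7.0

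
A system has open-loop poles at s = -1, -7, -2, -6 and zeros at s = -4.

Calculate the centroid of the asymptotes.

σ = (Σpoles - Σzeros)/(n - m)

σ = (Σpoles - Σzeros)/(n - m) = (-16 - (-4))/(4 - 1) = -12/3 = -4.0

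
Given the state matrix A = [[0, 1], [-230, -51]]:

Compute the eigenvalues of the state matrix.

det(A - λI) = λ² - (-51)λ + 230 = (λ - (-5))(λ - (-46)). Eigenvalues: -5, -46.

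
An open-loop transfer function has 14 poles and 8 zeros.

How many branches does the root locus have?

Root locus has n branches where n = number of poles = 14.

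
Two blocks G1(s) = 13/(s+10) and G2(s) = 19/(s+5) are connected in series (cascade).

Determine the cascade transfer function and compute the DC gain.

Series: multiply transfer functions. G_eq = 13/(s+10) × 19/(s+5) = 247/((s+10)(s+5)). DC gain = 247/(10×5) = 4.94.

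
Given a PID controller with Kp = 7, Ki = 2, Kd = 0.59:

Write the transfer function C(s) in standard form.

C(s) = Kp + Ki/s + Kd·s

Substituting values: C(s) = 7 + 2/s + 0.59s = (0.59s² + 7s + 2)/s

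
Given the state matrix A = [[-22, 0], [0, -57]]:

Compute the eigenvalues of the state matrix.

For diagonal matrix, eigenvalues are diagonal entries: λ₁ = -22, λ₂ = -57.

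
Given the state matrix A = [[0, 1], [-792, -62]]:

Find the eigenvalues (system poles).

det(A - λI) = λ² - (-62)λ + 792 = (λ - (-44))(λ - (-18)). Eigenvalues: -44, -18.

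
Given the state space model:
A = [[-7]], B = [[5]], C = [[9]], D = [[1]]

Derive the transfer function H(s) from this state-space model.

(sI - A)⁻¹ = 1/(s + 7). H(s) = 9×5/(s + 7) + 1 = (s + 52)/(s + 7).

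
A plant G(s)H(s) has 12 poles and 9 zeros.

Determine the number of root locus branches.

Root locus has n branches where n = number of poles = 12.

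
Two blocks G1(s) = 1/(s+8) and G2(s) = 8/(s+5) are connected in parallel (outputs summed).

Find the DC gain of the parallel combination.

Parallel: G_eq = G1 + G2. DC gain = G1(0) + G2(0) = 1/8 + 8/5 = 0.125 + 1.6 = 1.725.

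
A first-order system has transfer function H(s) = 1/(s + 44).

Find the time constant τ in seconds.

For H(s) = 1/(s + 1/τ), the pole is at -1/τ = -44, so τ = 1/44 = 0.0227 s.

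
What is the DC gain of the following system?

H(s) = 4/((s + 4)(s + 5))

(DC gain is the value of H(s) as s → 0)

DC gain = H(0) = 4/(4 × 5) = 4/20 = 0.2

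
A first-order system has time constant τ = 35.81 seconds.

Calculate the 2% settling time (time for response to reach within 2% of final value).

For first-order system, 2% settling time ≈ 4τ = 4 × 35.81 = 143.24 s.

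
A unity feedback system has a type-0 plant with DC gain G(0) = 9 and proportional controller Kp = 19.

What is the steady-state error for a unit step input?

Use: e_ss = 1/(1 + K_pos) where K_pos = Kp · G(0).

K_pos = Kp · G(0) = 19 × 9 = 171. e_ss = 1/(1 + 171) = 0.0058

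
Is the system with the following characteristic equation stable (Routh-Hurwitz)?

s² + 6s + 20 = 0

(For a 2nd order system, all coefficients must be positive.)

Coefficients: 1, 6, 20. All positive, so system is stable.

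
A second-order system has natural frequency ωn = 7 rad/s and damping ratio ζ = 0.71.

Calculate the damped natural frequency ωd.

ωd = ωn√(1 - ζ²) = 7√(1 - 0.71²) = 4.93 rad/s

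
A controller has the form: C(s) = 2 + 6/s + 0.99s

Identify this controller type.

This is a Proportional-Integral-Derivative (PID) controller.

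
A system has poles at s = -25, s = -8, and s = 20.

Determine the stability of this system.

Pole(s) at s = 20 are not in the left half-plane. System is unstable.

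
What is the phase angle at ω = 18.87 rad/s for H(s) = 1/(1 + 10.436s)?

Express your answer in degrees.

Phase = -arctan(ωτ) = -arctan(18.87 × 10.436) = -89.7°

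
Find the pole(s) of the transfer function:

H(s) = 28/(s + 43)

Pole is where denominator = 0: s + 43 = 0, so s = -43.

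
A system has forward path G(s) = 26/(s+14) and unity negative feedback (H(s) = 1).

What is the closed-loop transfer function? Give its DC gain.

T(s) = G/(1+GH) = [26/(s+14)] / [1 + 26/(s+14)] = 26/(s+14+26) = 26/(s+40). DC gain = 26/40 = 0.65.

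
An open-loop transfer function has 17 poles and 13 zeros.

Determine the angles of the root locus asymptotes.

n - m = 17 - 13 = 4. Angles: θk = (2k + 1)·180°/4 = 45°, 135°, 225°, 315°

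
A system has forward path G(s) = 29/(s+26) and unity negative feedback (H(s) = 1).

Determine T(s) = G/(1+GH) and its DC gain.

T(s) = G/(1+GH) = [29/(s+26)] / [1 + 29/(s+26)] = 29/(s+26+29) = 29/(s+55). DC gain = 29/55 = 0.5273.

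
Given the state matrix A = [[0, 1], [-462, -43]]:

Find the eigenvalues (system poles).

det(A - λI) = λ² - (-43)λ + 462 = (λ - (-22))(λ - (-21)). Eigenvalues: -22, -21.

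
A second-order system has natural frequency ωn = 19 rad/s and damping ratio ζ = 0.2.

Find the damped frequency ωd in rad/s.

ωd = ωn√(1 - ζ²) = 19√(1 - 0.2²) = 18.62 rad/s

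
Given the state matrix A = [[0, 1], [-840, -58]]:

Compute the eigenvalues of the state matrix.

det(A - λI) = λ² - (-58)λ + 840 = (λ - (-30))(λ - (-28)). Eigenvalues: -30, -28.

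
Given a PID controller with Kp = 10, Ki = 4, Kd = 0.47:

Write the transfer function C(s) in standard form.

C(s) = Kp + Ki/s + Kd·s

Substituting values: C(s) = 10 + 4/s + 0.47s = (0.47s² + 10s + 4)/s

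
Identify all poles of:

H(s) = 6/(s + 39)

Pole is where denominator = 0: s + 39 = 0, so s = -39.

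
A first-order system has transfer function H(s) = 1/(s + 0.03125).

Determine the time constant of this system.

For H(s) = 1/(s + 1/τ), the pole is at -1/τ = -0.03125, so τ = 1/0.03125 = 32 s.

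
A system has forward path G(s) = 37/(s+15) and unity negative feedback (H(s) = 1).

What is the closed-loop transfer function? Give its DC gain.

T(s) = G/(1+GH) = [37/(s+15)] / [1 + 37/(s+15)] = 37/(s+15+37) = 37/(s+52). DC gain = 37/52 = 0.7115.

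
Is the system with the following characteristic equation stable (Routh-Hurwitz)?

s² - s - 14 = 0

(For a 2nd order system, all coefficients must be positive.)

Coefficients: 1, -1, -14. b=-1, c=-14 not positive, so system is unstable.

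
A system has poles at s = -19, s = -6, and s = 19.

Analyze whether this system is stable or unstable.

Pole(s) at s = 19 are not in the left half-plane. System is unstable.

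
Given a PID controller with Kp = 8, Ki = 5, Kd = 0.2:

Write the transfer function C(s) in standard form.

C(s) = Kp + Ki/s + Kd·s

Substituting values: C(s) = 8 + 5/s + 0.2s = (0.2s² + 8s + 5)/s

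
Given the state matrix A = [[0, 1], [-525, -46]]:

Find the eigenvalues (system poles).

det(A - λI) = λ² - (-46)λ + 525 = (λ - (-25))(λ - (-21)). Eigenvalues: -25, -21.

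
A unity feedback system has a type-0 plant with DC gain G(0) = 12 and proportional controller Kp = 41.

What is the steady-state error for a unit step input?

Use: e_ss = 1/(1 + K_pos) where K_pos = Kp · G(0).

K_pos = Kp · G(0) = 41 × 12 = 492. e_ss = 1/(1 + 492) = 0.0020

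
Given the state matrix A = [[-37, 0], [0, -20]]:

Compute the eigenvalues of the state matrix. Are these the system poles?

For diagonal matrix, eigenvalues are diagonal entries: λ₁ = -37, λ₂ = -20. Eigenvalues of A = system poles.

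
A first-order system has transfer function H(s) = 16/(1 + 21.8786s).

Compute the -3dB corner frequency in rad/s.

Corner frequency = 1/τ = 1/21.8786 = 0.046 rad/s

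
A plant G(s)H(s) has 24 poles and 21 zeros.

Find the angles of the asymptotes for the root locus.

n - m = 24 - 21 = 3. Angles: θk = (2k + 1)·180°/3 = 60°, 180°, 300°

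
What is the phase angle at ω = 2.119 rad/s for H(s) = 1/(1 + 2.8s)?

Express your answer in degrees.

Phase = -arctan(ωτ) = -arctan(2.119 × 2.8) = -80.4°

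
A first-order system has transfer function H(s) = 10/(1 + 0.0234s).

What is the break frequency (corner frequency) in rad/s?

Corner frequency = 1/τ = 1/0.0234 = 42.735 rad/s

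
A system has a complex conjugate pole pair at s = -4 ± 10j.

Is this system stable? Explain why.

Real part of poles is -4 (< 0, left half-plane). Stable.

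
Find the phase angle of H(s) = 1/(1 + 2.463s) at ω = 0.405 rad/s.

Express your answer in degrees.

Phase = -arctan(ωτ) = -arctan(0.405 × 2.463) = -44.9°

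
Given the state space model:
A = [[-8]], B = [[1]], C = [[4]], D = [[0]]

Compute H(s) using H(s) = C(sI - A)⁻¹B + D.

(sI - A)⁻¹ = 1/(s + 8). H(s) = 4 × 1/(s + 8) + 0 = 4/(s + 8).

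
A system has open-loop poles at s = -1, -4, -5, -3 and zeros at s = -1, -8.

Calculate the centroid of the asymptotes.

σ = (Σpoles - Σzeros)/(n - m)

σ = (Σpoles - Σzeros)/(n - m) = (-13 - (-9))/(4 - 2) = -4/2 = -2.0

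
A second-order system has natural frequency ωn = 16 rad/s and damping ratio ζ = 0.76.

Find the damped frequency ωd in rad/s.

ωd = ωn√(1 - ζ²) = 16√(1 - 0.76²) = 10.4 rad/s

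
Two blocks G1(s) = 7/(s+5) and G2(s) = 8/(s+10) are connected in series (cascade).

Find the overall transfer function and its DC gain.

Series: multiply transfer functions. G_eq = 7/(s+5) × 8/(s+10) = 56/((s+5)(s+10)). DC gain = 56/(5×10) = 1.12.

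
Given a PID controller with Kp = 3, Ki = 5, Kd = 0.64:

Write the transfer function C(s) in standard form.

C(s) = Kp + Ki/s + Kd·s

Substituting values: C(s) = 3 + 5/s + 0.64s = (0.64s² + 3s + 5)/s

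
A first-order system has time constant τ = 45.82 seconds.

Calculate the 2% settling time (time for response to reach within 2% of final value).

For first-order system, 2% settling time ≈ 4τ = 4 × 45.82 = 183.28 s.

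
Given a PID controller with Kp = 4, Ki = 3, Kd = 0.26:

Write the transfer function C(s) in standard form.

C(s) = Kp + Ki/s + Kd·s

Substituting values: C(s) = 4 + 3/s + 0.26s = (0.26s² + 4s + 3)/s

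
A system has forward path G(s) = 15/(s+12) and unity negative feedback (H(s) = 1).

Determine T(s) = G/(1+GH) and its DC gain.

T(s) = G/(1+GH) = [15/(s+12)] / [1 + 15/(s+12)] = 15/(s+12+15) = 15/(s+27). DC gain = 15/27 = 0.5556.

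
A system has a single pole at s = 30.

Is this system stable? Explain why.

Pole at s = 30 is in the right half-plane. Unstable.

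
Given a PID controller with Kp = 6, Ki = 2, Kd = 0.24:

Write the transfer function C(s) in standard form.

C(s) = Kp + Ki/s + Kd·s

Substituting values: C(s) = 6 + 2/s + 0.24s = (0.24s² + 6s + 2)/s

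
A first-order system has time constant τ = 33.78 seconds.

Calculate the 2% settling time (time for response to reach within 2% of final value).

For first-order system, 2% settling time ≈ 4τ = 4 × 33.78 = 135.12 s.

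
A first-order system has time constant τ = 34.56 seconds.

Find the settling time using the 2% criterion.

For first-order system, 2% settling time ≈ 4τ = 4 × 34.56 = 138.24 s.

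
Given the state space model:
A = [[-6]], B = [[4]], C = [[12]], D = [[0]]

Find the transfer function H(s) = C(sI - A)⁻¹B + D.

(sI - A)⁻¹ = 1/(s + 6). H(s) = 12 × 4/(s + 6) + 0 = 48/(s + 6).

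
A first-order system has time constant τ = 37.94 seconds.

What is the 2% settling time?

For first-order system, 2% settling time ≈ 4τ = 4 × 37.94 = 151.76 s.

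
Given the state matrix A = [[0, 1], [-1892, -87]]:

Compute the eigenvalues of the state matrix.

det(A - λI) = λ² - (-87)λ + 1892 = (λ - (-43))(λ - (-44)). Eigenvalues: -43, -44.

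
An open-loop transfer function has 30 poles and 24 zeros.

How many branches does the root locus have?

Root locus has n branches where n = number of poles = 30.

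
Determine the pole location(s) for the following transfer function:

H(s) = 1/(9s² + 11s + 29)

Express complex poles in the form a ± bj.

Discriminant = 11² - 4×9×29 = 121 - 1044 = -923 < 0, so the poles are a complex conjugate pair s = (-11 ± j√923)/(2×9). Real part = -11/(2×9) = -11/18 ≈ -0.6111; imaginary part = ±√923/(2×9) ≈ 1.6878. Poles: s = -0.6111 ± 1.6878j.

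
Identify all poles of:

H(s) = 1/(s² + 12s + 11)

Discriminant = 12² - 4×1×11 = 144 - 44 = 100 > 0, so two distinct real poles. Using quadratic formula: s = (-12 ± √100)/(2×1) = (-12 ± √100)/2, with √100 = 10. s₁ = -2/2 = -1, s₂ = -22/2 = -11. Poles: s₁ = -1, s₂ = -11.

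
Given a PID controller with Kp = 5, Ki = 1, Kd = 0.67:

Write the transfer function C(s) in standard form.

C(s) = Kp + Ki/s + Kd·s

Substituting values: C(s) = 5 + 1/s + 0.67s = (0.67s² + 5s + 1)/s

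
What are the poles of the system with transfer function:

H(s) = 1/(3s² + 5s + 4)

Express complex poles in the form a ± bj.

Discriminant = 5² - 4×3×4 = 25 - 48 = -23 < 0, so the poles are a complex conjugate pair s = (-5 ± j√23)/(2×3). Real part = -5/(2×3) = -5/6 ≈ -0.8333; imaginary part = ±√23/(2×3) ≈ 0.7993. Poles: s = -0.8333 ± 0.7993j.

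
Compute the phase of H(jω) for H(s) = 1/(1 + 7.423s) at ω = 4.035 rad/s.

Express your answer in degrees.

Phase = -arctan(ωτ) = -arctan(4.035 × 7.423) = -88.1°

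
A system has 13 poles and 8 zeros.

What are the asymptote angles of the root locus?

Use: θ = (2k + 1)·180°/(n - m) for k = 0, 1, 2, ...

n - m = 13 - 8 = 5. Angles: θk = (2k + 1)·180°/5 = 36°, 108°, 180°, 252°, 324°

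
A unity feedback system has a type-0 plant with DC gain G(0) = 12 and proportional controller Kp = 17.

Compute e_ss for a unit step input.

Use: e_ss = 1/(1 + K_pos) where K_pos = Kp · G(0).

K_pos = Kp · G(0) = 17 × 12 = 204. e_ss = 1/(1 + 204) = 0.0049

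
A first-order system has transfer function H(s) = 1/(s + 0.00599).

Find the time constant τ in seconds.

For H(s) = 1/(s + 1/τ), the pole is at -1/τ = -0.00599, so τ = 1/0.00599 = 166.9 s.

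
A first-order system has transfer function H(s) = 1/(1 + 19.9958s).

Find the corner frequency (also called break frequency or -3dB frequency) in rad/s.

Corner frequency = 1/τ = 1/19.9958 = 0.05 rad/s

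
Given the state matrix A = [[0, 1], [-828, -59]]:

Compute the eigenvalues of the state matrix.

det(A - λI) = λ² - (-59)λ + 828 = (λ - (-23))(λ - (-36)). Eigenvalues: -23, -36.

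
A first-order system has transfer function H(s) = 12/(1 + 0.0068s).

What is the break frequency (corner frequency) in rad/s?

Corner frequency = 1/τ = 1/0.0068 = 147.059 rad/s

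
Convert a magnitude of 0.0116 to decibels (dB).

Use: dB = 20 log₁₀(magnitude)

dB = 20 log₁₀(0.0116) = -38.7 dB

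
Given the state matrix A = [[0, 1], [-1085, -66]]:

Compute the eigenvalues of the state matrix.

det(A - λI) = λ² - (-66)λ + 1085 = (λ - (-35))(λ - (-31)). Eigenvalues: -35, -31.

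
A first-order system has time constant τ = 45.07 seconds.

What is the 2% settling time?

For first-order system, 2% settling time ≈ 4τ = 4 × 45.07 = 180.28 s.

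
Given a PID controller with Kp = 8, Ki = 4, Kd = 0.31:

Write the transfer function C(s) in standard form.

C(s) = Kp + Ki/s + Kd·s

Substituting values: C(s) = 8 + 4/s + 0.31s = (0.31s² + 8s + 4)/s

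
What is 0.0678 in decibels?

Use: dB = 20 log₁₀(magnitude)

dB = 20 log₁₀(0.0678) = -23.4 dB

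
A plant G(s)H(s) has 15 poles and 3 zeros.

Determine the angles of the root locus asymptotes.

n - m = 15 - 3 = 12. Angles: θk = (2k + 1)·180°/12 = 15°, 45°, 75°, 105°, 135°, 165°, 195°, 225°, 255°, 285°, 315°, 345°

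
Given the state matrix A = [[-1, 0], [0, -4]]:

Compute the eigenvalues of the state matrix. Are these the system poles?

For diagonal matrix, eigenvalues are diagonal entries: λ₁ = -1, λ₂ = -4. Eigenvalues of A = system poles.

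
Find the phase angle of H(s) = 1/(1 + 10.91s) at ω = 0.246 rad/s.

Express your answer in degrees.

Phase = -arctan(ωτ) = -arctan(0.246 × 10.91) = -69.6°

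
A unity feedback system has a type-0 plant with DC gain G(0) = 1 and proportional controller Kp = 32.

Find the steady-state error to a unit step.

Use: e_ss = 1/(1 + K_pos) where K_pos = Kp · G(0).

K_pos = Kp · G(0) = 32 × 1 = 32. e_ss = 1/(1 + 32) = 0.0303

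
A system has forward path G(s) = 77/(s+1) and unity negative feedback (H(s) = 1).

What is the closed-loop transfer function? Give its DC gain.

T(s) = G/(1+GH) = [77/(s+1)] / [1 + 77/(s+1)] = 77/(s+1+77) = 77/(s+78). DC gain = 77/78 = 0.9872.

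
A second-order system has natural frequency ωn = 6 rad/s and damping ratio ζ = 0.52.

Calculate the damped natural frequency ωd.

ωd = ωn√(1 - ζ²) = 6√(1 - 0.52²) = 5.12 rad/s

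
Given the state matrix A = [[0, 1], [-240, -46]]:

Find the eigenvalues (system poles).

det(A - λI) = λ² - (-46)λ + 240 = (λ - (-6))(λ - (-40)). Eigenvalues: -6, -40.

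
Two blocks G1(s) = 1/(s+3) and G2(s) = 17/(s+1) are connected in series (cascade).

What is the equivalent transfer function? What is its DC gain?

Series: multiply transfer functions. G_eq = 1/(s+3) × 17/(s+1) = 17/((s+3)(s+1)). DC gain = 17/(3×1) = 5.6667.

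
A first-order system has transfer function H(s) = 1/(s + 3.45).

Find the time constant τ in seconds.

For H(s) = 1/(s + 1/τ), the pole is at -1/τ = -3.45, so τ = 1/3.45 = 0.2899 s.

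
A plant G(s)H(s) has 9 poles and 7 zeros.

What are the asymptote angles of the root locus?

n - m = 9 - 7 = 2. Angles: θk = (2k + 1)·180°/2 = 90°, 270°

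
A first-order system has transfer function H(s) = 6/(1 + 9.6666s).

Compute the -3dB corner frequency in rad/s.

Corner frequency = 1/τ = 1/9.6666 = 0.103 rad/s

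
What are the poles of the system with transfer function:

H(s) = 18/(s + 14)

Pole is where denominator = 0: s + 14 = 0, so s = -14.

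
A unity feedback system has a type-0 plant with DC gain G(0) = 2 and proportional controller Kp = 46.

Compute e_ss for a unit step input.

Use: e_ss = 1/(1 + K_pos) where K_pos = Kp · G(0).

K_pos = Kp · G(0) = 46 × 2 = 92. e_ss = 1/(1 + 92) = 0.0108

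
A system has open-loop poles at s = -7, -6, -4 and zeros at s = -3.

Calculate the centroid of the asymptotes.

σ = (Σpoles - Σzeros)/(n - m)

σ = (Σpoles - Σzeros)/(n - m) = (-17 - (-3))/(3 - 1) = -14/2 = -7.0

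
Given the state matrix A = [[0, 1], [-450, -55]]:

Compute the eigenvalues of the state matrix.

det(A - λI) = λ² - (-55)λ + 450 = (λ - (-10))(λ - (-45)). Eigenvalues: -10, -45.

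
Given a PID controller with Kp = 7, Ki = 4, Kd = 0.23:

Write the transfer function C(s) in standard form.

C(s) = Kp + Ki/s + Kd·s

Substituting values: C(s) = 7 + 4/s + 0.23s = (0.23s² + 7s + 4)/s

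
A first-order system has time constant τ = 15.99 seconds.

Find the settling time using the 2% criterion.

For first-order system, 2% settling time ≈ 4τ = 4 × 15.99 = 63.96 s.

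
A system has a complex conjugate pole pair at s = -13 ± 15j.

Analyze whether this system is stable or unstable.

Real part of poles is -13 (< 0, left half-plane). Stable.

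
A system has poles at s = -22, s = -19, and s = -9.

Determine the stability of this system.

All poles are in the left half-plane. System is stable.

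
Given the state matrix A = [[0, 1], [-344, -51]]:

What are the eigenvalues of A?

det(A - λI) = λ² - (-51)λ + 344 = (λ - (-8))(λ - (-43)). Eigenvalues: -8, -43.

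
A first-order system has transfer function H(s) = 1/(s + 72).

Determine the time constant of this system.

For H(s) = 1/(s + 1/τ), the pole is at -1/τ = -72, so τ = 1/72 = 0.0139 s.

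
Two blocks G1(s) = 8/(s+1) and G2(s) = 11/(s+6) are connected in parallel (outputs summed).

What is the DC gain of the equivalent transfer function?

Parallel: G_eq = G1 + G2. DC gain = G1(0) + G2(0) = 8/1 + 11/6 = 8 + 1.8333 = 9.8333.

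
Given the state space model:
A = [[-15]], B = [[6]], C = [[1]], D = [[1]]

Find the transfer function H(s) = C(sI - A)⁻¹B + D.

(sI - A)⁻¹ = 1/(s + 15). H(s) = 1×6/(s + 15) + 1 = (s + 21)/(s + 15).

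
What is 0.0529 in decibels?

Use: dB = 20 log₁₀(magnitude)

dB = 20 log₁₀(0.0529) = -25.5 dB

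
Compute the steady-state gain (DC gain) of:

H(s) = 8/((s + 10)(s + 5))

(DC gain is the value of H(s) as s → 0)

DC gain = H(0) = 8/(10 × 5) = 8/50 = 0.16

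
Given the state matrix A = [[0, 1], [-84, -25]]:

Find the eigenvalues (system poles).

det(A - λI) = λ² - (-25)λ + 84 = (λ - (-21))(λ - (-4)). Eigenvalues: -21, -4.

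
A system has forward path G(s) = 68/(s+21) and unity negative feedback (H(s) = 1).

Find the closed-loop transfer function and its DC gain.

T(s) = G/(1+GH) = [68/(s+21)] / [1 + 68/(s+21)] = 68/(s+21+68) = 68/(s+89). DC gain = 68/89 = 0.7640.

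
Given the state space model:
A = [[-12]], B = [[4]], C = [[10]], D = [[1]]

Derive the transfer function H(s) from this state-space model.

(sI - A)⁻¹ = 1/(s + 12). H(s) = 10×4/(s + 12) + 1 = (s + 52)/(s + 12).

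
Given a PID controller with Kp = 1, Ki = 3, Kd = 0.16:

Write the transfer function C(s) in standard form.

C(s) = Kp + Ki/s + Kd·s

Substituting values: C(s) = 1 + 3/s + 0.16s = (0.16s² + s + 3)/s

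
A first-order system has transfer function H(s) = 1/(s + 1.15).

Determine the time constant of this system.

For H(s) = 1/(s + 1/τ), the pole is at -1/τ = -1.15, so τ = 1/1.15 = 0.8696 s.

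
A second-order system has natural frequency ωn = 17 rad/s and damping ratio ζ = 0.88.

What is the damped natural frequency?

ωd = ωn√(1 - ζ²) = 17√(1 - 0.88²) = 8.07 rad/s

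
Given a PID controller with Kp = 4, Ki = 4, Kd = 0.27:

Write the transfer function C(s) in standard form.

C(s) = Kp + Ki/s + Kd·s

Substituting values: C(s) = 4 + 4/s + 0.27s = (0.27s² + 4s + 4)/s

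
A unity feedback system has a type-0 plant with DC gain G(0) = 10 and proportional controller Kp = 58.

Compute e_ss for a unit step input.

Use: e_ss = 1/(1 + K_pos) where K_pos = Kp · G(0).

K_pos = Kp · G(0) = 58 × 10 = 580. e_ss = 1/(1 + 580) = 0.0017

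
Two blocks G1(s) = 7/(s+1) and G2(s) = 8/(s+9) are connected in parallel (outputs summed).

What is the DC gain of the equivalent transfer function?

Parallel: G_eq = G1 + G2. DC gain = G1(0) + G2(0) = 7/1 + 8/9 = 7 + 0.8889 = 7.8889.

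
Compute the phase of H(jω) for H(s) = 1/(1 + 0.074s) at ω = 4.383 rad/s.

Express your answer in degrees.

Phase = -arctan(ωτ) = -arctan(4.383 × 0.074) = -18.0°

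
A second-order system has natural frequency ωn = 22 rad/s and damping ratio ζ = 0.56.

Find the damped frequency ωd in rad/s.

ωd = ωn√(1 - ζ²) = 22√(1 - 0.56²) = 18.23 rad/s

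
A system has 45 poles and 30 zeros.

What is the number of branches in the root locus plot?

Root locus has n branches where n = number of poles = 45.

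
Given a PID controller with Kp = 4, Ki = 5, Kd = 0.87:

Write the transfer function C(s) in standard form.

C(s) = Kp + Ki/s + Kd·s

Substituting values: C(s) = 4 + 5/s + 0.87s = (0.87s² + 4s + 5)/s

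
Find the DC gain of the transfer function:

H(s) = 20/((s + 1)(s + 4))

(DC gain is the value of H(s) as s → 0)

DC gain = H(0) = 20/(1 × 4) = 20/4 = 5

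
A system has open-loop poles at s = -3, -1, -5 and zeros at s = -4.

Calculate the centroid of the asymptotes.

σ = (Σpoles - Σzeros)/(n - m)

σ = (Σpoles - Σzeros)/(n - m) = (-9 - (-4))/(3 - 1) = -5/2 = -2.5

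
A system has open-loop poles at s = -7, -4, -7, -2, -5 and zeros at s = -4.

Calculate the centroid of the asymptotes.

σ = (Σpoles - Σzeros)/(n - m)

σ = (Σpoles - Σzeros)/(n - m) = (-25 - (-4))/(5 - 1) = -21/4 = -5.25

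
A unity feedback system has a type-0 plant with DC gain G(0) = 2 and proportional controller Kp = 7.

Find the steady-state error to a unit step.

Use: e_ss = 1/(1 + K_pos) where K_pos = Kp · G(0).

K_pos = Kp · G(0) = 7 × 2 = 14. e_ss = 1/(1 + 14) = 0.0667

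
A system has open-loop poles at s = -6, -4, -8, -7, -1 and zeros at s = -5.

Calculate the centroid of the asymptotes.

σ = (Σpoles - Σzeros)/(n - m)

σ = (Σpoles - Σzeros)/(n - m) = (-26 - (-5))/(5 - 1) = -21/4 = -5.25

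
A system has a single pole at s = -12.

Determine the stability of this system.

Pole at s = -12 is in the left half-plane. Stable.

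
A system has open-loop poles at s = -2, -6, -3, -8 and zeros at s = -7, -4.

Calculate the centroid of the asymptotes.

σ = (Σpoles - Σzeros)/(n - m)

σ = (Σpoles - Σzeros)/(n - m) = (-19 - (-11))/(4 - 2) = -8/2 = -4.0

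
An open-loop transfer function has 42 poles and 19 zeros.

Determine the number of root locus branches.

Root locus has n branches where n = number of poles = 42.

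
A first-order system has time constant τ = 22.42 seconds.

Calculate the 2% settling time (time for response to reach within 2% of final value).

For first-order system, 2% settling time ≈ 4τ = 4 × 22.42 = 89.68 s.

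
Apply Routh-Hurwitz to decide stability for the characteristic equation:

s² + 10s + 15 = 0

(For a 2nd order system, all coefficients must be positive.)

Coefficients: 1, 10, 15. All positive, so system is stable.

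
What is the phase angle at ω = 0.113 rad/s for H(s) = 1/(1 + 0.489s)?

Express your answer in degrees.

Phase = -arctan(ωτ) = -arctan(0.113 × 0.489) = -3.2°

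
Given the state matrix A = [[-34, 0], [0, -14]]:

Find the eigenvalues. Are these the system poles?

For diagonal matrix, eigenvalues are diagonal entries: λ₁ = -34, λ₂ = -14. Eigenvalues of A = system poles.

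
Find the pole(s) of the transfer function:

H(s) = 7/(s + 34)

Pole is where denominator = 0: s + 34 = 0, so s = -34.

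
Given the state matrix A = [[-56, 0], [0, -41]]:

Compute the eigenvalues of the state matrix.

For diagonal matrix, eigenvalues are diagonal entries: λ₁ = -56, λ₂ = -41.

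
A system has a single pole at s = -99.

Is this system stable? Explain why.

Pole at s = -99 is in the left half-plane. Stable.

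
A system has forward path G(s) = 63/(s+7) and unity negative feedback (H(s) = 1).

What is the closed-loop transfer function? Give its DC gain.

T(s) = G/(1+GH) = [63/(s+7)] / [1 + 63/(s+7)] = 63/(s+7+63) = 63/(s+70). DC gain = 63/70 = 0.9.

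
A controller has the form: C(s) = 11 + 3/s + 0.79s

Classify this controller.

This is a Proportional-Integral-Derivative (PID) controller.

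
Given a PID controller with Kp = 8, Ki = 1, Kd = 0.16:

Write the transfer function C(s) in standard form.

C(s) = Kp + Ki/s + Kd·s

Substituting values: C(s) = 8 + 1/s + 0.16s = (0.16s² + 8s + 1)/s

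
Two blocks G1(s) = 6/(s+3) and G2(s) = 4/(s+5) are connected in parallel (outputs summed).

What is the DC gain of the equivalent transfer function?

Parallel: G_eq = G1 + G2. DC gain = G1(0) + G2(0) = 6/3 + 4/5 = 2 + 0.8 = 2.8.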